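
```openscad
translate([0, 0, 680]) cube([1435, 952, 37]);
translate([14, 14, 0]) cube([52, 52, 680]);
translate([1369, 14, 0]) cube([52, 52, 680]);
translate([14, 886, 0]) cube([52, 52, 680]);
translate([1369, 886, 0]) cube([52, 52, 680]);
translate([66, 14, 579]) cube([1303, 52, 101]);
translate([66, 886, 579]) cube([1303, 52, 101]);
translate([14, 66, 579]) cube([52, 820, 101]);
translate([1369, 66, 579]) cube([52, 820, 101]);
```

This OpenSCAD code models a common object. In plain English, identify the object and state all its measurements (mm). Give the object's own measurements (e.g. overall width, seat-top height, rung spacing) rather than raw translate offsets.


A table: top 1435 mm (x) × 952 mm (y), 37 mm thick, upper face at z = 717 mm, on four 52×52 mm square legs, each inset 14 mm from the nearest pair of top edges from z = 0 to the bottom of the top. Four apron rails, 52 mm thick and 101 mm tall, run between adjacent legs with their top edges flush with the underside of the top and their outer faces flush with the legs' outer faces.


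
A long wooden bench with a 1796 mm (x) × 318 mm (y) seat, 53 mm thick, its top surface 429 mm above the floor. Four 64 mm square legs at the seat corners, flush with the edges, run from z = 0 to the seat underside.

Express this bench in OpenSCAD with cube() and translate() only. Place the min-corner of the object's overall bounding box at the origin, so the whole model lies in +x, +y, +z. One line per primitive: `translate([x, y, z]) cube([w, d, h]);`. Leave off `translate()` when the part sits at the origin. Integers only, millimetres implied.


translate([0, 0, 376]) cube([1796, 318, 53]);
cube([64, 64, 376]);
translate([0, 254, 0]) cube([64, 64, 376]);
translate([1732, 0, 0]) cube([64, 64, 376]);
translate([1732, 254, 0]) cube([64, 64, 376]);


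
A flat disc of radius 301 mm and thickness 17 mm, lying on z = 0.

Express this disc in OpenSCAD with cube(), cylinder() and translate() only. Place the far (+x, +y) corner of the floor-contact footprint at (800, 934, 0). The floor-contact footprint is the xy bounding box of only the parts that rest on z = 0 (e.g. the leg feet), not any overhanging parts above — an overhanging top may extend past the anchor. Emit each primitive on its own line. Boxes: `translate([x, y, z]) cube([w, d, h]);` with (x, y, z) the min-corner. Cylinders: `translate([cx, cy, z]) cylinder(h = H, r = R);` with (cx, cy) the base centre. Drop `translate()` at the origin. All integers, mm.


translate([499, 633, 0]) cylinder(h = 17, r = 301);


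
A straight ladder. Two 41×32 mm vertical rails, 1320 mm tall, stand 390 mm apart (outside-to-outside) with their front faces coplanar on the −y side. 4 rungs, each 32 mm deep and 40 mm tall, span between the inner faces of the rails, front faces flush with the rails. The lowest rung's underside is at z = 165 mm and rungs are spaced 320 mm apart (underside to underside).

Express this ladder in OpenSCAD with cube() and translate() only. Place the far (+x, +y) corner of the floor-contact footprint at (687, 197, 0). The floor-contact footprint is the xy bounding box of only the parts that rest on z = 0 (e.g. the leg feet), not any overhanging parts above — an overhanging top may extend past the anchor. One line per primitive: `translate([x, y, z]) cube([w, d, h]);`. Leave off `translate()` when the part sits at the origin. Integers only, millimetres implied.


translate([297, 165, 0]) cube([41, 32, 1320]);
translate([646, 165, 0]) cube([41, 32, 1320]);
translate([338, 165, 165]) cube([308, 32, 40]);
translate([338, 165, 485]) cube([308, 32, 40]);
translate([338, 165, 805]) cube([308, 32, 40]);
translate([338, 165, 1125]) cube([308, 32, 40]);


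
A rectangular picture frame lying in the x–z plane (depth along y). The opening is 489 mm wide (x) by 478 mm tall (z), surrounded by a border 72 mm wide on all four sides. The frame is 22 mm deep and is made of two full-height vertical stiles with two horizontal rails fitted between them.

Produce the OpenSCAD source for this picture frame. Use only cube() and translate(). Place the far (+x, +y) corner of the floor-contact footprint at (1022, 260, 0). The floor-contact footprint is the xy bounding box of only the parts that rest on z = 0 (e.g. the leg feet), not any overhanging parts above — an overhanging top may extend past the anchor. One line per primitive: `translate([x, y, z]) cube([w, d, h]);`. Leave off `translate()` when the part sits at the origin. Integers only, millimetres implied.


translate([389, 238, 0]) cube([72, 22, 622]);
translate([950, 238, 0]) cube([72, 22, 622]);
translate([461, 238, 0]) cube([489, 22, 72]);
translate([461, 238, 550]) cube([489, 22, 72]);


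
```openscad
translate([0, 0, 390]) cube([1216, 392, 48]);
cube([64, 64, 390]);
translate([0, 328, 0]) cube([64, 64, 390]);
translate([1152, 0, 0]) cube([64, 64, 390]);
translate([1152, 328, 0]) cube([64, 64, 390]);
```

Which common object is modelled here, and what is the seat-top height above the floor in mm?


A bench. The seat-top height is 438 mm.

A long slab on four corner posts — a bench. The slab sits at z = 390 with thickness 48, so the top is 390 + 48 = 438 mm.


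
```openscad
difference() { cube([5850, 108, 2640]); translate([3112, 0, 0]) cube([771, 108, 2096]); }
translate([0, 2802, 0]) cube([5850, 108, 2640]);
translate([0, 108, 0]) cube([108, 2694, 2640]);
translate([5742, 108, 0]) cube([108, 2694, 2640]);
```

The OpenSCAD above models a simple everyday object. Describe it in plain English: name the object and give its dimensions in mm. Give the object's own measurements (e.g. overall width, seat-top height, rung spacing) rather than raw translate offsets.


A single room: four walls, each 2640 mm tall and 108 mm thick, enclosing an outside footprint 5850×2910 mm (x × y), no floor or roof. The front and back walls (−y and +y sides) run the full x-width; the side walls fit between their inner faces. A door opening 771 mm wide and 2096 mm tall is cut through the front wall from the floor up, its −x edge 3112 mm from the wall's −x end.


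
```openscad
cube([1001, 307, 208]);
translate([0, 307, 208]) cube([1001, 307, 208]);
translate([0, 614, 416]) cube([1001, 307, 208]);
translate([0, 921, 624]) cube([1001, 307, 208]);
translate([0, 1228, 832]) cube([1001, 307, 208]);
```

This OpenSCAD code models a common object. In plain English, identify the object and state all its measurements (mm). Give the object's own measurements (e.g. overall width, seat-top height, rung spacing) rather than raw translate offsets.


A straight staircase of 5 solid steps. Each step is 1001 mm wide (x), 307 mm deep (y, the going) and 208 mm tall (the rise). The first step rests on the floor; each subsequent step sits one going further in +y and one rise higher in +z, directly behind and above the previous step with no overlap.


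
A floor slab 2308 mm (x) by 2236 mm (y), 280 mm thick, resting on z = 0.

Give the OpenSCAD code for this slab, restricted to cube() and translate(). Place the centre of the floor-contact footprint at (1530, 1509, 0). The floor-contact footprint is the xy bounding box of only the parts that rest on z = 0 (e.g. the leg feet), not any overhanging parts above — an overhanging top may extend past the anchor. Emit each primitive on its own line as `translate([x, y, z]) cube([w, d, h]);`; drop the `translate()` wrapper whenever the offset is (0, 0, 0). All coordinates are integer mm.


translate([376, 391, 0]) cube([2308, 2236, 280]);


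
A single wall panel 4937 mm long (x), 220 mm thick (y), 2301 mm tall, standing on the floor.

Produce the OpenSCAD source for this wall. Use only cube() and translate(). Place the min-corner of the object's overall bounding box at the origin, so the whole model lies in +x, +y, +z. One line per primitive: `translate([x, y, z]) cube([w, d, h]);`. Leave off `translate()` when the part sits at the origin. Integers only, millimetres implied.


cube([4937, 220, 2301]);


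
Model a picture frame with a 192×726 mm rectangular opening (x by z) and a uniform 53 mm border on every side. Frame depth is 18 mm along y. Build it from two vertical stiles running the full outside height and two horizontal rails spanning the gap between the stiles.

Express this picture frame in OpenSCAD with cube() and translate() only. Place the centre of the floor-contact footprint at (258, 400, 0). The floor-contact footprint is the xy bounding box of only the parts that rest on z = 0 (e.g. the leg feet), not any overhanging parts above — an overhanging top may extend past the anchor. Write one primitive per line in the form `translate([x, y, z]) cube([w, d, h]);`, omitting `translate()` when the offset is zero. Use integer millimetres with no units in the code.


translate([109, 391, 0]) cube([53, 18, 832]);
translate([354, 391, 0]) cube([53, 18, 832]);
translate([162, 391, 0]) cube([192, 18, 53]);
translate([162, 391, 779]) cube([192, 18, 53]);


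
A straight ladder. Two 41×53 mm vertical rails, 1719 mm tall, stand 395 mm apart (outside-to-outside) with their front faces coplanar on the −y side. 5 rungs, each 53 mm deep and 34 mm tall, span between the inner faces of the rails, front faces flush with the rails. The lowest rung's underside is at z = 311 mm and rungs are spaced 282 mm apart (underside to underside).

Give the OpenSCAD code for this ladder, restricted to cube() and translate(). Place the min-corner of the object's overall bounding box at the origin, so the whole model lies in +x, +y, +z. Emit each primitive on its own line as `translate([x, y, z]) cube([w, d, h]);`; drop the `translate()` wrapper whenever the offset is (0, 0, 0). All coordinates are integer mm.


// rung span = 395 - 2*41 = 313
// rung[k] z = 311 + k*282
cube([41, 53, 1719]);
translate([354, 0, 0]) cube([41, 53, 1719]);
translate([41, 0, 311]) cube([313, 53, 34]);
translate([41, 0, 593]) cube([313, 53, 34]);
translate([41, 0, 875]) cube([313, 53, 34]);
translate([41, 0, 1157]) cube([313, 53, 34]);
translate([41, 0, 1439]) cube([313, 53, 34]);


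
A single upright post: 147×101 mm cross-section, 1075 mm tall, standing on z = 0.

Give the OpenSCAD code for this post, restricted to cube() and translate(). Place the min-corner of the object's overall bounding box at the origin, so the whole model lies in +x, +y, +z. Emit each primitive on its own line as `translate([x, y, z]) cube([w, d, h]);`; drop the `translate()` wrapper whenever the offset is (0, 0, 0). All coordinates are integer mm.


cube([147, 101, 1075]);


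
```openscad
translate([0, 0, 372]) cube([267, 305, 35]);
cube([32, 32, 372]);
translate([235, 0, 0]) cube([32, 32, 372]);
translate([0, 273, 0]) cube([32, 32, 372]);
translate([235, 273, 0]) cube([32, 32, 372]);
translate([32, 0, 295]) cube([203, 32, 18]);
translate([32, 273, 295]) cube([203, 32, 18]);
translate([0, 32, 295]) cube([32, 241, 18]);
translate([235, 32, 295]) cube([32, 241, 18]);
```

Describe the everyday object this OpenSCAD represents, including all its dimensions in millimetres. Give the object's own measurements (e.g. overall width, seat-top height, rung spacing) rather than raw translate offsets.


A simple wooden stool: a rectangular seat 267 mm (x) by 305 mm (y), 35 mm thick, top face at z = 407 mm, on four square legs, each 32×32 mm in cross-section. The legs rest on z = 0, each flush with a corner of the seat. Four stretchers, 32 mm wide and 18 mm tall, connect adjacent legs with their undersides at z = 295 mm, each running between the inner faces of the legs it joins and aligned with the legs' outer faces on the other axis.


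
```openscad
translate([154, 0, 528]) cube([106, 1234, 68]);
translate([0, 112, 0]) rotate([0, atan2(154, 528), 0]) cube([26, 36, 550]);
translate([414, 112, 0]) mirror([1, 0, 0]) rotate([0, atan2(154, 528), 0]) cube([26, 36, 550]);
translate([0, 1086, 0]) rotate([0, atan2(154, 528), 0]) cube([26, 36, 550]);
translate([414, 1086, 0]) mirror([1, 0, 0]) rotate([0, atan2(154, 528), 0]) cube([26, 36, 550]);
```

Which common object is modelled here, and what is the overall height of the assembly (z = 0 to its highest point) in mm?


A sawhorse. The overall height is 596 mm.

A beam across two mirrored pairs of raked legs — a sawhorse. The beam's underside is at z = 528 (matching the legs' vertical rise in atan2(154, 528)) and the beam is 68 mm tall, so its top is at 528 + 68 = 596 mm. The raked legs top out at the beam's underside, so that is the highest point.


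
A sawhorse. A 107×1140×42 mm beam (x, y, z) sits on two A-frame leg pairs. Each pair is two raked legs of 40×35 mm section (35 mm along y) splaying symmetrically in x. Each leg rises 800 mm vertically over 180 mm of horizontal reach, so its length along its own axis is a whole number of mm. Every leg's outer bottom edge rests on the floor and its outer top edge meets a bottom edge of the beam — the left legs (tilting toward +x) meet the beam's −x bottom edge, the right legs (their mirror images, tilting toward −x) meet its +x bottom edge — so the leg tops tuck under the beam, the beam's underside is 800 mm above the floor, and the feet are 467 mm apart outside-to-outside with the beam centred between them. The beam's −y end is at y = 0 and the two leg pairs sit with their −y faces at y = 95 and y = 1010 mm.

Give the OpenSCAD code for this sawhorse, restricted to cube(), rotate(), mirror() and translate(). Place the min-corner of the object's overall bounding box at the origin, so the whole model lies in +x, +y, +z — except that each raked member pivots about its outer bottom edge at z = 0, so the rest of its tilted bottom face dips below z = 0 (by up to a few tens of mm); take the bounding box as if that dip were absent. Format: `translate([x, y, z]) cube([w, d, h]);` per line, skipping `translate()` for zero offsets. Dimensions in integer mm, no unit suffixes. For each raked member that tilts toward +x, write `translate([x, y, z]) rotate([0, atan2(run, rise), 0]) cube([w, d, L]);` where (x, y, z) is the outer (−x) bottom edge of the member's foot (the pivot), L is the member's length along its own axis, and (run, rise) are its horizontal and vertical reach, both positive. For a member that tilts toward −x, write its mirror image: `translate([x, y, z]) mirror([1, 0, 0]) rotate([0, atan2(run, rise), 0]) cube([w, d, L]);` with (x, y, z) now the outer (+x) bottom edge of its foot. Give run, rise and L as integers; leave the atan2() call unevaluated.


translate([180, 0, 800]) cube([107, 1140, 42]);
translate([0, 95, 0]) rotate([0, atan2(180, 800), 0]) cube([40, 35, 820]);
translate([467, 95, 0]) mirror([1, 0, 0]) rotate([0, atan2(180, 800), 0]) cube([40, 35, 820]);
translate([0, 1010, 0]) rotate([0, atan2(180, 800), 0]) cube([40, 35, 820]);
translate([467, 1010, 0]) mirror([1, 0, 0]) rotate([0, atan2(180, 800), 0]) cube([40, 35, 820]);


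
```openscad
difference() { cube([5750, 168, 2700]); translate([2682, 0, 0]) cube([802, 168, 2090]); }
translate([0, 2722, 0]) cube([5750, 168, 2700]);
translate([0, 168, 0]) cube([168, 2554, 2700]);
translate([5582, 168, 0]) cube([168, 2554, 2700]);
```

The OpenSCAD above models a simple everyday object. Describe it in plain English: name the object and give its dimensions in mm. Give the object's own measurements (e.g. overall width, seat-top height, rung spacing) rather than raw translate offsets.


A single room: four walls, each 2700 mm tall and 168 mm thick, enclosing an outside footprint 5750×2890 mm (x × y), no floor or roof. The front and back walls (−y and +y sides) run the full x-width; the side walls fit between their inner faces. A door opening 802 mm wide and 2090 mm tall is cut through the front wall from the floor up, its −x edge 2682 mm from the wall's −x end.


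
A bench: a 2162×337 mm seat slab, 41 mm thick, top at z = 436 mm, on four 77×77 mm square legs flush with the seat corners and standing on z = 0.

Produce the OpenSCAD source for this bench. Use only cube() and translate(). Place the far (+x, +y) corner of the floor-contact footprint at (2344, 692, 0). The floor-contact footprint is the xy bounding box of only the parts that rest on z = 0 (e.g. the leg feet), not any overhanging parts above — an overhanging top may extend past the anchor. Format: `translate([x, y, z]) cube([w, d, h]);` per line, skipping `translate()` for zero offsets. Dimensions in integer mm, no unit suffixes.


translate([182, 355, 395]) cube([2162, 337, 41]);
translate([182, 355, 0]) cube([77, 77, 395]);
translate([182, 615, 0]) cube([77, 77, 395]);
translate([2267, 355, 0]) cube([77, 77, 395]);
translate([2267, 615, 0]) cube([77, 77, 395]);


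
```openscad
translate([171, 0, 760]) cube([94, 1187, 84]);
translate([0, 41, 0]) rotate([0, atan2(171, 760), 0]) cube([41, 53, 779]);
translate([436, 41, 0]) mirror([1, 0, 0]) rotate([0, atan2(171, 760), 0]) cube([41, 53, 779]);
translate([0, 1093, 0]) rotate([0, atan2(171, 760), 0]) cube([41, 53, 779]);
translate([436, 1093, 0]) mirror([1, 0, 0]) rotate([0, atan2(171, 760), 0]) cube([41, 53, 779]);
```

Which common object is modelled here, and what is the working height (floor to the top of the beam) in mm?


A sawhorse. The overall height is 844 mm.

A beam across two mirrored pairs of raked legs — a sawhorse. The beam's underside is at z = 760 (matching the legs' vertical rise in atan2(171, 760)) and the beam is 84 mm tall, so its top is at 760 + 84 = 844 mm. The raked legs top out at the beam's underside, so that is the highest point.


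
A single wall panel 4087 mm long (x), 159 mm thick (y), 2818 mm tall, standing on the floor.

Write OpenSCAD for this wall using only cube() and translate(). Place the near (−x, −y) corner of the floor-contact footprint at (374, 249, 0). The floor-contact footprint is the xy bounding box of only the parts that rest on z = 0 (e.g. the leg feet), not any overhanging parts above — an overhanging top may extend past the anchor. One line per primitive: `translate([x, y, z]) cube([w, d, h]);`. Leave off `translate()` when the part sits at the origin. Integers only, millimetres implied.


translate([374, 249, 0]) cube([4087, 159, 2818]);


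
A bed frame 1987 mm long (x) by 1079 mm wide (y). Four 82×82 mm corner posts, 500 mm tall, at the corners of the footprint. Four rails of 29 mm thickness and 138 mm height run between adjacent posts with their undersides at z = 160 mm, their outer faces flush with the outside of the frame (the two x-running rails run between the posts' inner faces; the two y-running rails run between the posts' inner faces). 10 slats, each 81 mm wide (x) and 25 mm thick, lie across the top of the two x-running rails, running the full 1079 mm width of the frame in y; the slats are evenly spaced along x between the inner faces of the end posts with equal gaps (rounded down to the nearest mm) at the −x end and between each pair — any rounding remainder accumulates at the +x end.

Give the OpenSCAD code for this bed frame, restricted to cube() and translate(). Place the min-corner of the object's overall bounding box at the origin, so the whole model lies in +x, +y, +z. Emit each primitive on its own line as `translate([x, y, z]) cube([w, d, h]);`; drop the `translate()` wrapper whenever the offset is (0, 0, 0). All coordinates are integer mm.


cube([82, 82, 500]);
translate([0, 997, 0]) cube([82, 82, 500]);
translate([1905, 0, 0]) cube([82, 82, 500]);
translate([1905, 997, 0]) cube([82, 82, 500]);
translate([82, 0, 160]) cube([1823, 29, 138]);
translate([82, 1050, 160]) cube([1823, 29, 138]);
translate([0, 82, 160]) cube([29, 915, 138]);
translate([1958, 82, 160]) cube([29, 915, 138]);
translate([174, 0, 298]) cube([81, 1079, 25]);
translate([347, 0, 298]) cube([81, 1079, 25]);
translate([520, 0, 298]) cube([81, 1079, 25]);
translate([693, 0, 298]) cube([81, 1079, 25]);
translate([866, 0, 298]) cube([81, 1079, 25]);
translate([1039, 0, 298]) cube([81, 1079, 25]);
translate([1212, 0, 298]) cube([81, 1079, 25]);
translate([1385, 0, 298]) cube([81, 1079, 25]);
translate([1558, 0, 298]) cube([81, 1079, 25]);
translate([1731, 0, 298]) cube([81, 1079, 25]);


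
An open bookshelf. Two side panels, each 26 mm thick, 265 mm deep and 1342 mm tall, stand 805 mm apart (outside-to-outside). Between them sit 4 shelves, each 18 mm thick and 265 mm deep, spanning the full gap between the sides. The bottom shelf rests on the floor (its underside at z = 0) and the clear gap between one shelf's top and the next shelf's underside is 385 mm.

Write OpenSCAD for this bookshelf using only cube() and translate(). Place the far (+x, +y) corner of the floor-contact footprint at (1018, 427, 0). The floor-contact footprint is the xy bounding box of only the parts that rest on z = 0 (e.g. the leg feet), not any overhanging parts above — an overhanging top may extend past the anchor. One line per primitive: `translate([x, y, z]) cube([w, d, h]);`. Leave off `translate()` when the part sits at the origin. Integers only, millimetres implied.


translate([213, 162, 0]) cube([26, 265, 1342]);
translate([992, 162, 0]) cube([26, 265, 1342]);
translate([239, 162, 0]) cube([753, 265, 18]);
translate([239, 162, 403]) cube([753, 265, 18]);
translate([239, 162, 806]) cube([753, 265, 18]);
translate([239, 162, 1209]) cube([753, 265, 18]);


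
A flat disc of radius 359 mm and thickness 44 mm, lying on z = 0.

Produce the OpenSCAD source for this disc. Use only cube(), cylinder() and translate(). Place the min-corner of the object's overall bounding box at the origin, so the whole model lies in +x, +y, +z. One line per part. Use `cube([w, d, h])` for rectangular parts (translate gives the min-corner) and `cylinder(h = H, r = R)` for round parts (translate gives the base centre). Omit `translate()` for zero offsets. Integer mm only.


translate([359, 359, 0]) cylinder(h = 44, r = 359);


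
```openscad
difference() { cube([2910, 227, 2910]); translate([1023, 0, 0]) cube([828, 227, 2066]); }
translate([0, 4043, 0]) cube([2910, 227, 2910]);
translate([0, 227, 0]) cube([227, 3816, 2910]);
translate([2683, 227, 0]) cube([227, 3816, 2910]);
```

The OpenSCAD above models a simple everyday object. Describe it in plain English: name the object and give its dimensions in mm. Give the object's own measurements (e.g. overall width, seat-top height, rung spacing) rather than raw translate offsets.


A single room: four walls, each 2910 mm tall and 227 mm thick, enclosing an outside footprint 2910×4270 mm (x × y), no floor or roof. The front and back walls (−y and +y sides) run the full x-width; the side walls fit between their inner faces. A door opening 828 mm wide and 2066 mm tall is cut through the front wall from the floor up, its −x edge 1023 mm from the wall's −x end.


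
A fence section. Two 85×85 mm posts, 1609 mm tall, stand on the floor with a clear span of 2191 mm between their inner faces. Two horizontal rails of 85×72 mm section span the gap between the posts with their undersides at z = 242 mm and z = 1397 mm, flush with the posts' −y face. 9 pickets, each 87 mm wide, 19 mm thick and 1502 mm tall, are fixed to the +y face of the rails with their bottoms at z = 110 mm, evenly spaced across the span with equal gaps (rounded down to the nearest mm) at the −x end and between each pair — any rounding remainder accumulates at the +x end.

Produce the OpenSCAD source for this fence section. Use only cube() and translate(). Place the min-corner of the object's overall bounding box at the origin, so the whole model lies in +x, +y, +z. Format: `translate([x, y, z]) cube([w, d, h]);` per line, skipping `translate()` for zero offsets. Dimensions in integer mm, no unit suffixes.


cube([85, 85, 1609]);
translate([2276, 0, 0]) cube([85, 85, 1609]);
translate([85, 0, 242]) cube([2191, 85, 72]);
translate([85, 0, 1397]) cube([2191, 85, 72]);
translate([225, 85, 110]) cube([87, 19, 1502]);
translate([452, 85, 110]) cube([87, 19, 1502]);
translate([679, 85, 110]) cube([87, 19, 1502]);
translate([906, 85, 110]) cube([87, 19, 1502]);
translate([1133, 85, 110]) cube([87, 19, 1502]);
translate([1360, 85, 110]) cube([87, 19, 1502]);
translate([1587, 85, 110]) cube([87, 19, 1502]);
translate([1814, 85, 110]) cube([87, 19, 1502]);
translate([2041, 85, 110]) cube([87, 19, 1502]);


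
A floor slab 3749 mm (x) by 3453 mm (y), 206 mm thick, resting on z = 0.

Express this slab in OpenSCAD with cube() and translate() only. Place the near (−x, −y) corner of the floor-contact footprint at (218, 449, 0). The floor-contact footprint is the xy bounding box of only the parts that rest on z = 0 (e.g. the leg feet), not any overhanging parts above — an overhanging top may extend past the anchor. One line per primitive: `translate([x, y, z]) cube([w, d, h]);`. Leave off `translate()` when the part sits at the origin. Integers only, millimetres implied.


translate([218, 449, 0]) cube([3749, 3453, 206]);


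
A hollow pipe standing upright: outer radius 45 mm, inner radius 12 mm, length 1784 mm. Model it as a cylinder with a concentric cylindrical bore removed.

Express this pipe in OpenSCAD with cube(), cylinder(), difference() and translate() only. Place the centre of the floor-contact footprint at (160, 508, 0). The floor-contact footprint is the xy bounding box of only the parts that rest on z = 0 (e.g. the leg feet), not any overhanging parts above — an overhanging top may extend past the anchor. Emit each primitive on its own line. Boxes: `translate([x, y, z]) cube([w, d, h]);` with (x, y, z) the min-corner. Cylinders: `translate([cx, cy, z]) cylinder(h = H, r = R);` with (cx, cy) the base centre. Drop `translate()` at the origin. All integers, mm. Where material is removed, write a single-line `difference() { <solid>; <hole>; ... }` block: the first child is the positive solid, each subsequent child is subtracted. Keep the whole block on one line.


difference() { translate([160, 508, 0]) cylinder(h = 1784, r = 45); translate([160, 508, 0]) cylinder(h = 1784, r = 12); }


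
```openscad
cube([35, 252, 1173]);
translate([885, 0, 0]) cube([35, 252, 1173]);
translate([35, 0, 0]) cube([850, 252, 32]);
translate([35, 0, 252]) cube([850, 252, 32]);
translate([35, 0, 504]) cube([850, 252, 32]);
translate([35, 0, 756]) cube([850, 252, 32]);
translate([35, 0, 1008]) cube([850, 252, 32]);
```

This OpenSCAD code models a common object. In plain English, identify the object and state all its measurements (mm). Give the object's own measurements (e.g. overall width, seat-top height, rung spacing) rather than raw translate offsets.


An open bookshelf. Two side panels, each 35 mm thick, 252 mm deep and 1173 mm tall, stand 920 mm apart (outside-to-outside). Between them sit 5 shelves, each 32 mm thick and 252 mm deep, spanning the full gap between the sides. The bottom shelf rests on the floor (its underside at z = 0) and the clear gap between one shelf's top and the next shelf's underside is 220 mm.


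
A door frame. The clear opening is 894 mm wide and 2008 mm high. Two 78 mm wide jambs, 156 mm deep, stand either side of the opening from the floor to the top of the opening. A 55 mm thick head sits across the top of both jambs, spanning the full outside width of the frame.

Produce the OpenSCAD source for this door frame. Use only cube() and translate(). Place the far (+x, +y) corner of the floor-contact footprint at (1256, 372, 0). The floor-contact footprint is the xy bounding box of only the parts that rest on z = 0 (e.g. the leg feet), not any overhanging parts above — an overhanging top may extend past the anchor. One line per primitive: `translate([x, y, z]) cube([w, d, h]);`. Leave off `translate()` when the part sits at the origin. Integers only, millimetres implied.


translate([206, 216, 0]) cube([78, 156, 2008]);
translate([1178, 216, 0]) cube([78, 156, 2008]);
translate([206, 216, 2008]) cube([1050, 156, 55]);


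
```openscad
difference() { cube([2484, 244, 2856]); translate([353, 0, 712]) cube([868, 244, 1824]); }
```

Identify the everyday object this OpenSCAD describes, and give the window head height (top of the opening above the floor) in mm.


A wall with a window opening. The window head height is 2536 mm.

A wall with a rectangular opening subtracted — a window. Sill at z = 712, opening 1824 mm tall, so the head is at 712 + 1824 = 2536 mm.


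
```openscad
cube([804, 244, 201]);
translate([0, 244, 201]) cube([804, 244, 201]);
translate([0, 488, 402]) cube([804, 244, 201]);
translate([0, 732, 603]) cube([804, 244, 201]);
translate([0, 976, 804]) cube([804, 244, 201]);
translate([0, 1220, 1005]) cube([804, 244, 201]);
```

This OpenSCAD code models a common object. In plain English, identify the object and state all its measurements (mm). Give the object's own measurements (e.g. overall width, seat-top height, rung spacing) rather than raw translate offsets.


A straight staircase of 6 solid steps. Each step is 804 mm wide (x), 244 mm deep (y, the going) and 201 mm tall (the rise). The first step rests on the floor; each subsequent step sits one going further in +y and one rise higher in +z, directly behind and above the previous step with no overlap.


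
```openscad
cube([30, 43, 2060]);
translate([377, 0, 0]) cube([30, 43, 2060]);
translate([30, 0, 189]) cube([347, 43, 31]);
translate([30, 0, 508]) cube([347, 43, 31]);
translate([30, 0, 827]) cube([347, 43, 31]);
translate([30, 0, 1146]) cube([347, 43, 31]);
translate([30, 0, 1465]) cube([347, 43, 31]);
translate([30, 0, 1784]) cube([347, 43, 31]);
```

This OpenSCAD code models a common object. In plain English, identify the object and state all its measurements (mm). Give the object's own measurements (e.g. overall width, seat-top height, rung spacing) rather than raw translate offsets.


A straight ladder. Two 30×43 mm vertical rails, 2060 mm tall, stand 407 mm apart (outside-to-outside) with their front faces coplanar on the −y side. 6 rungs, each 43 mm deep and 31 mm tall, span between the inner faces of the rails, front faces flush with the rails. The lowest rung's underside is at z = 189 mm and rungs are spaced 319 mm apart (underside to underside).


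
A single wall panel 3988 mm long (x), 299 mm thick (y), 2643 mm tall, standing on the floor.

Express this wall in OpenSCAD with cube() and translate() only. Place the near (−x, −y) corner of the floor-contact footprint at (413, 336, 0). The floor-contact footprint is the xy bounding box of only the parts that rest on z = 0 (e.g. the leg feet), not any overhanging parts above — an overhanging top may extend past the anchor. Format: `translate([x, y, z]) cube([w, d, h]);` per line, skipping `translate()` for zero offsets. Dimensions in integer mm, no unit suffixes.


translate([413, 336, 0]) cube([3988, 299, 2643]);


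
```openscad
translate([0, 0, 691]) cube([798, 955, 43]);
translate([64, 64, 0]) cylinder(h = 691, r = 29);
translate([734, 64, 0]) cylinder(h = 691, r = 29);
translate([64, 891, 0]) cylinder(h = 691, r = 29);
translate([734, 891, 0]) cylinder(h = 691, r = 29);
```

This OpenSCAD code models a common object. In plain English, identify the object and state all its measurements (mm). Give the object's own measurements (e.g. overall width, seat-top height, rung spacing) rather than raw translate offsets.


A rectangular dining table. The top is 798×955×43 mm with its upper surface at z = 734 mm. It stands on four round legs of 58 mm diameter, each leg's bounding box inset 35 mm from the nearest pair of top edges, running from the floor to the underside of the top.


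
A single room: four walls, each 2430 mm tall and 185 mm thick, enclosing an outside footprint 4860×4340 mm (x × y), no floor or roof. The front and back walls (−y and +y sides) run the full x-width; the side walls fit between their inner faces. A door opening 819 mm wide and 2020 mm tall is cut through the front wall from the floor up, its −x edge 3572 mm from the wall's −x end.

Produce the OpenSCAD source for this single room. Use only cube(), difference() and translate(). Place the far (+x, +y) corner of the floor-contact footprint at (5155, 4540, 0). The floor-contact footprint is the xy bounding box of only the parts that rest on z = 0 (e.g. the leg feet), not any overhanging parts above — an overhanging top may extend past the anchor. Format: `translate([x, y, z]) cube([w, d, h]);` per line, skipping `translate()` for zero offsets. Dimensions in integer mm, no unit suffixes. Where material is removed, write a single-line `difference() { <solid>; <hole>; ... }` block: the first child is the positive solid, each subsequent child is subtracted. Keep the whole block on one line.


difference() { translate([295, 200, 0]) cube([4860, 185, 2430]); translate([3867, 200, 0]) cube([819, 185, 2020]); }
translate([295, 4355, 0]) cube([4860, 185, 2430]);
translate([295, 385, 0]) cube([185, 3970, 2430]);
translate([4970, 385, 0]) cube([185, 3970, 2430]);


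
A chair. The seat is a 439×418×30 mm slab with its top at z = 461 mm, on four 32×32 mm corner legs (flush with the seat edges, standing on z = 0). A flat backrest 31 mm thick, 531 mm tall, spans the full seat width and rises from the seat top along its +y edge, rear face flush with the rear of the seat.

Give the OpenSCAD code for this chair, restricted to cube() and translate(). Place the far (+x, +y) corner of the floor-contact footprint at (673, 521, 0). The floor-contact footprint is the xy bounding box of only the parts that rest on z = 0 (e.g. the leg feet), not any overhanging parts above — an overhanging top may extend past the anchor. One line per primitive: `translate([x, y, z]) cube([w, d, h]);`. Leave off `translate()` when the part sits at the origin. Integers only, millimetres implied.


// leg_h = 461 - 30 = 431
translate([234, 103, 431]) cube([439, 418, 30]);
translate([234, 103, 0]) cube([32, 32, 431]);
translate([641, 103, 0]) cube([32, 32, 431]);
translate([234, 489, 0]) cube([32, 32, 431]);
translate([641, 489, 0]) cube([32, 32, 431]);
translate([234, 490, 461]) cube([439, 31, 531]);


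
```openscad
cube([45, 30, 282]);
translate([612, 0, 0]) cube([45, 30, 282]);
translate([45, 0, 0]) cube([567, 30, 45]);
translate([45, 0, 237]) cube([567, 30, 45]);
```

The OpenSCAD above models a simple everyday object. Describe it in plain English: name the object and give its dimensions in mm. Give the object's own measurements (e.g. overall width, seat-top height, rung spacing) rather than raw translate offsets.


A rectangular picture frame lying in the x–z plane (depth along y). The opening is 567 mm wide (x) by 192 mm tall (z), surrounded by a border 45 mm wide on all four sides. The frame is 30 mm deep and is made of two full-height vertical stiles with two horizontal rails fitted between them.


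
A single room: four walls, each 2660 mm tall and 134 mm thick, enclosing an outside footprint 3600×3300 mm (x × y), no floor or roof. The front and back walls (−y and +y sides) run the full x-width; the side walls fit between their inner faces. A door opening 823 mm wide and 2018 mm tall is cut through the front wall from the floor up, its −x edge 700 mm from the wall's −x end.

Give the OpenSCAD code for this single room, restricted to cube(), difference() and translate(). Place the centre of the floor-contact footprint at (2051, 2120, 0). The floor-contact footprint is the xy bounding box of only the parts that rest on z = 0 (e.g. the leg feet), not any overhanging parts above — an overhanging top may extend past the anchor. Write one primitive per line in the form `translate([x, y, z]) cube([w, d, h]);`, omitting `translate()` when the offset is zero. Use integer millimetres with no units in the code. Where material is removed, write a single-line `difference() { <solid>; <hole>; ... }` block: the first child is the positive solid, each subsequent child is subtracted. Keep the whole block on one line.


difference() { translate([251, 470, 0]) cube([3600, 134, 2660]); translate([951, 470, 0]) cube([823, 134, 2018]); }
translate([251, 3636, 0]) cube([3600, 134, 2660]);
translate([251, 604, 0]) cube([134, 3032, 2660]);
translate([3717, 604, 0]) cube([134, 3032, 2660]);


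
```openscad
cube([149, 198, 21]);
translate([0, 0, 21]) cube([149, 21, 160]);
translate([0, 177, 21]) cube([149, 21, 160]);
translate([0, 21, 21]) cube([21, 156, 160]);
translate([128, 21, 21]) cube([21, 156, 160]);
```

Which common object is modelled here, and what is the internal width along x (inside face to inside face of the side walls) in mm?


An open box. The internal width is 107 mm.

A 149×198 base slab with four walls standing on it — an open box. The base is 149 mm wide and the walls are 21 mm thick, so the internal width is 149 − 2 × 21 = 107 mm.


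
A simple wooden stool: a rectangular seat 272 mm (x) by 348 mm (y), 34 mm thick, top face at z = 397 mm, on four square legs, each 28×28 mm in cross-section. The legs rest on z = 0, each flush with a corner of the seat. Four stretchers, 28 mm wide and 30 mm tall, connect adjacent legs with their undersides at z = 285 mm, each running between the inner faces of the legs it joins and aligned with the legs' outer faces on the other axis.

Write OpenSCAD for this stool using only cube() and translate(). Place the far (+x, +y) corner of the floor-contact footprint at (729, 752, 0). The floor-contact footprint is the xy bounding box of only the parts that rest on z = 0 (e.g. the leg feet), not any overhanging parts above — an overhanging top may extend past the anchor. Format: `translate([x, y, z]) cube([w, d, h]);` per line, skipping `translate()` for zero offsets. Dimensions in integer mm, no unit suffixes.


translate([457, 404, 363]) cube([272, 348, 34]);
translate([457, 404, 0]) cube([28, 28, 363]);
translate([701, 404, 0]) cube([28, 28, 363]);
translate([457, 724, 0]) cube([28, 28, 363]);
translate([701, 724, 0]) cube([28, 28, 363]);
translate([485, 404, 285]) cube([216, 28, 30]);
translate([485, 724, 285]) cube([216, 28, 30]);
translate([457, 432, 285]) cube([28, 292, 30]);
translate([701, 432, 285]) cube([28, 292, 30]);


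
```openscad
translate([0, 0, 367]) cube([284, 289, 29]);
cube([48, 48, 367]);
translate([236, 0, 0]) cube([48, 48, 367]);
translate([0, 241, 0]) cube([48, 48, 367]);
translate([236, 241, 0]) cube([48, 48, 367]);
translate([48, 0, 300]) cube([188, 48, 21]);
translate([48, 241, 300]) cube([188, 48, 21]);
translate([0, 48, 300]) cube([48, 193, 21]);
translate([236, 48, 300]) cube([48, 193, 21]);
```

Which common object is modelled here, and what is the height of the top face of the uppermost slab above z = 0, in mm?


A stool. The seat height is 396 mm.

A 284×289×29 slab at z = 367 on four corner posts — a stool. The seat top is 367 + 29 = 396 mm.


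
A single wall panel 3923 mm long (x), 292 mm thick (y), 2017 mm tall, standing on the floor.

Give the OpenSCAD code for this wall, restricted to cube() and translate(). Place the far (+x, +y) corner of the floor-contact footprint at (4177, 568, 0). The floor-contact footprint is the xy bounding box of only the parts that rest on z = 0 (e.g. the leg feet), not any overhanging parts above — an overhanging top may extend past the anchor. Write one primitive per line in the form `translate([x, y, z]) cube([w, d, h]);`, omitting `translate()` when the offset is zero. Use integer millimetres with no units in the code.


translate([254, 276, 0]) cube([3923, 292, 2017]);


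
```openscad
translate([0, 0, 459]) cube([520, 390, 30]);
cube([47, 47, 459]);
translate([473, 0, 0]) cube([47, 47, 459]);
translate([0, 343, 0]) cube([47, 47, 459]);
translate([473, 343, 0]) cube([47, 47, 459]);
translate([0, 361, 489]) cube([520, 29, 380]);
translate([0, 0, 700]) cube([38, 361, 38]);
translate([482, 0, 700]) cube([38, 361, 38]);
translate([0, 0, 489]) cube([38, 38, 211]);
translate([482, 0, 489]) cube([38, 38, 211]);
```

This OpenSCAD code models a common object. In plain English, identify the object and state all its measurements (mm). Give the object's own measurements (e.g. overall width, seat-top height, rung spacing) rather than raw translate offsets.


A chair. The seat is a 520×390×30 mm slab with its top at z = 489 mm, on four 47×47 mm corner legs (flush with the seat edges, standing on z = 0). A flat backrest 29 mm thick, 380 mm tall, spans the full seat width and rises from the seat top along its +y edge, rear face flush with the rear of the seat. Two armrests of 38×38 mm section run along each side from the seat's front edge to the front of the backrest, top faces 249 mm above the seat top and outer faces flush with the seat's x-edges; a 38×38 mm post under the front of each armrest stands on the seat at the front corner.
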